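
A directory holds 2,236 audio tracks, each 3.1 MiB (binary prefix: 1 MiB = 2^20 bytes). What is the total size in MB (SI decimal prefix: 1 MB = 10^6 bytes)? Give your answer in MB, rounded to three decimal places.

Total = 2,236 × 3.1 MiB = 6931.6 MiB
= 6931.6 × 1,048,576 bytes = 7,268,309,401.6 bytes
1 MB = 1,000,000 bytes
7,268,309,401.6 / 1,000,000 = 7,268.309 MB

7,268.309 MB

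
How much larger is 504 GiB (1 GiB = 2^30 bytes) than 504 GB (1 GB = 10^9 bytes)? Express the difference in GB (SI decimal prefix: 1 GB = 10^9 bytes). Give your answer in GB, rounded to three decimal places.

504 GiB = 504 × 1,073,741,824 = 541,165,879,296 bytes
504 GB = 504 × 1,000,000,000 = 504,000,000,000 bytes
difference = 37,165,879,296 bytes
37,165,879,296 / 1,000,000,000 = 37.166 GB

37.166 GB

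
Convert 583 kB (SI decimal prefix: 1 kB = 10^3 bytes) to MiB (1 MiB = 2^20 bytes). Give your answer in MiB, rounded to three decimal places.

0.556 MiB

583 kB × 1,000 bytes/kB = 583,000 bytes
1 MiB = 2^20 bytes = 1,048,576 bytes
583,000 / 1,048,576 = 0.556 MiB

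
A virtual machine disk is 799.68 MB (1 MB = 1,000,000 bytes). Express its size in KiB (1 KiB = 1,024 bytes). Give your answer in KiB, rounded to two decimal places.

799.68 MB = 799.68 × 10^6 bytes = 799,680,000 bytes
1 KiB = 1,024 bytes
799,680,000 / 1,024 = 780,937.50 KiB

780,937.50 KiB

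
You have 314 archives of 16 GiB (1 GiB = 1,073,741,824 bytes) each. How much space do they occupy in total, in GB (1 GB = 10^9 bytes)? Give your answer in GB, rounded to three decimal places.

5,394.479 GB

Total = 314 × 16 GiB = 5024 GiB
= 5024 × 1,073,741,824 bytes = 5,394,478,923,776 bytes
1 GB = 1,000,000,000 bytes
5,394,478,923,776 / 1,000,000,000 = 5,394.479 GB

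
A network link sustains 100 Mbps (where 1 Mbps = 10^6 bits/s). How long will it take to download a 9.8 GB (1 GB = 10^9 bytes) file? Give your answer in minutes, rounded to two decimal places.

13.07 minutes

9.8 GB = 9,800,000,000 bytes = 78,400,000,000 bits
100 Mbps = 100,000,000 bits/s
time = 78,400,000,000 / 100,000,000 = 784.000 s
784.000 s / 60 = 13.07 minutes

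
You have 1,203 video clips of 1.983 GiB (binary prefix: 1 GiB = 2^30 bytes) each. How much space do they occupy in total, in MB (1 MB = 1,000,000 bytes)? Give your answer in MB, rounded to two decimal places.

Total = 1,203 × 1.983 GiB = 2385.549 GiB
= 2385.549 × 1,073,741,824 bytes = 2,561,463,734,501.376 bytes
1 MB = 1,000,000 bytes
2,561,463,734,501.376 / 1,000,000 = 2,561,463.73 MB

2,561,463.73 MB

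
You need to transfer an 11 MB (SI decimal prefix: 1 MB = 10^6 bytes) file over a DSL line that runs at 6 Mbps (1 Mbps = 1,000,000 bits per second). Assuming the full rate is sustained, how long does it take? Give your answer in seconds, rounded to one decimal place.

11 MB = 11,000,000 bytes = 88,000,000 bits
6 Mbps = 6,000,000 bits/s
time = 88,000,000 / 6,000,000 = 14.7 s

14.7 seconds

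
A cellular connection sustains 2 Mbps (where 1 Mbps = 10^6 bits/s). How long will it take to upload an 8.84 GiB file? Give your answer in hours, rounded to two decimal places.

8.84 GiB = 9,491,877,724.16 bytes = 75,935,021,793.28 bits
2 Mbps = 2,000,000 bits/s
time = 75,935,021,793.28 / 2,000,000 = 37,967.5109 s
37,967.5109 s / 3600 = 10.55 hours

10.55 hours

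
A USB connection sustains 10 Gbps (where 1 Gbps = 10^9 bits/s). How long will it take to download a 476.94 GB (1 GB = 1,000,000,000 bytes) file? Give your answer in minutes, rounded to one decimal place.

6.4 minutes

476.94 GB = 476,940,000,000 bytes = 3,815,520,000,000 bits
10 Gbps = 10,000,000,000 bits/s
time = 3,815,520,000,000 / 10,000,000,000 = 381.55 s
381.55 s / 60 = 6.4 minutes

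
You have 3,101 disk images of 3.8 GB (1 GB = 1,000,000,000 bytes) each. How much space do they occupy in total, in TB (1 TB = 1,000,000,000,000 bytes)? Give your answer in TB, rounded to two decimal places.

11.78 TB

Total = 3,101 × 3.8 GB = 11783.8 GB
= 11783.8 × 1,000,000,000 bytes = 11,783,800,000,000 bytes
1 TB = 1,000,000,000,000 bytes
11,783,800,000,000 / 1,000,000,000,000 = 11.78 TB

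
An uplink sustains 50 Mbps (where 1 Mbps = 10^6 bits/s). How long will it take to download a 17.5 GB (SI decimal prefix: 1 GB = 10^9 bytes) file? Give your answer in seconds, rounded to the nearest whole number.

2,800 seconds

17.5 GB = 17,500,000,000 bytes = 140,000,000,000 bits
50 Mbps = 50,000,000 bits/s
time = 140,000,000,000 / 50,000,000 = 2,800 s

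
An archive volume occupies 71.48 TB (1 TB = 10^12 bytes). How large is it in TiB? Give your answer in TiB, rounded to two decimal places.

65.01 TiB

71.48 TB × 1,000,000,000,000 bytes/TB = 71,480,000,000,000 bytes
1 TiB = 1,099,511,627,776 bytes
71,480,000,000,000 / 1,099,511,627,776 = 65.01 TiB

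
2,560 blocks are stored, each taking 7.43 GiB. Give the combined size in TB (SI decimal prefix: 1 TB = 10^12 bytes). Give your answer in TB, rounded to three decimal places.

20.423 TB

Total = 2,560 × 7.43 GiB = 19020.8 GiB
= 19020.8 × 1,073,741,824 bytes = 20,423,428,485,939.2 bytes
1 TB = 1,000,000,000,000 bytes
20,423,428,485,939.2 / 1,000,000,000,000 = 20.423 TB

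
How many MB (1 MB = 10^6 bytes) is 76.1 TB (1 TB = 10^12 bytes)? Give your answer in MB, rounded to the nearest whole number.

76.1 TB × 1,000,000,000,000 bytes/TB = 76,100,000,000,000 bytes
1 MB = 10^6 bytes = 1,000,000 bytes
76,100,000,000,000 / 1,000,000 = 76,100,000 MB

76,100,000 MB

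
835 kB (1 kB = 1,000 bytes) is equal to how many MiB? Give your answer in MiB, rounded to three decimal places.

0.796 MiB

835 kB × 1,000 bytes/kB = 835,000 bytes
1 MiB = 2^20 bytes = 1,048,576 bytes
835,000 / 1,048,576 = 0.796 MiB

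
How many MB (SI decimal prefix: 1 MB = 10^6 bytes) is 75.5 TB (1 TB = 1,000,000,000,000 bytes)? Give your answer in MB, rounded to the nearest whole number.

75,500,000 MB

75.5 TB = 75.5 × 10^12 bytes = 75,500,000,000,000 bytes
1 MB = 1,000,000 bytes
75,500,000,000,000 / 1,000,000 = 75,500,000 MB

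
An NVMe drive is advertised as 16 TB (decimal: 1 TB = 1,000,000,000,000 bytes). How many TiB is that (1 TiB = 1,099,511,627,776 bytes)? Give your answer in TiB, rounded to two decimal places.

14.55 TiB

16 TB = 16 × 10^12 bytes = 16,000,000,000,000 bytes
1 TiB = 1,099,511,627,776 bytes
16,000,000,000,000 / 1,099,511,627,776 = 14.55 TiB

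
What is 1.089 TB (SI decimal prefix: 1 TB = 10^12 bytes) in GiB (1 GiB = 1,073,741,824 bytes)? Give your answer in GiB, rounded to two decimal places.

1.089 TB = 1.089 × 10^12 bytes = 1,089,000,000,000 bytes
1 GiB = 1,073,741,824 bytes
1,089,000,000,000 / 1,073,741,824 = 1,014.21 GiB

1,014.21 GiB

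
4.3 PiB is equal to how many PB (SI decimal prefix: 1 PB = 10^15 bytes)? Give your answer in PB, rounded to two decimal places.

4.84 PB

4.3 PiB = 4.3 × 2^50 bytes = 4,841,369,599,423,283.2 bytes
1 PB = 10^15 bytes = 1,000,000,000,000,000 bytes
4,841,369,599,423,283.2 / 1,000,000,000,000,000 = 4.84 PB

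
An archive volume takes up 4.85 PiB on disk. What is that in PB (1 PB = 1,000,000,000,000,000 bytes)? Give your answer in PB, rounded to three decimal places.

4.85 PiB = 4.85 × 2^50 bytes = 5,460,614,548,186,726.4 bytes
1 PB = 10^15 bytes = 1,000,000,000,000,000 bytes
5,460,614,548,186,726.4 / 1,000,000,000,000,000 = 5.461 PB

5.461 PB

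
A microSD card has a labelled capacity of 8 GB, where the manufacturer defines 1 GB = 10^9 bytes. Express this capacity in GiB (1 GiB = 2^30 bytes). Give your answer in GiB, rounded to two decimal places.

8 GB = 8 × 10^9 bytes = 8,000,000,000 bytes
1 GiB = 2^30 bytes = 1,073,741,824 bytes
8,000,000,000 / 1,073,741,824 = 7.45 GiB

7.45 GiB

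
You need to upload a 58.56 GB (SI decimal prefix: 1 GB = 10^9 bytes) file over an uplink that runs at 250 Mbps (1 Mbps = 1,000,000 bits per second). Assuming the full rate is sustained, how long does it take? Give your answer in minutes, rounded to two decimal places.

58.56 GB = 58,560,000,000 bytes = 468,480,000,000 bits
250 Mbps = 250,000,000 bits/s
time = 468,480,000,000 / 250,000,000 = 1,873.920 s
1,873.920 s / 60 = 31.23 minutes

31.23 minutes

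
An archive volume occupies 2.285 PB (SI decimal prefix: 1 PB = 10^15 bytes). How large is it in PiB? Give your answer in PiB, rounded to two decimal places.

2.285 PB × 1,000,000,000,000,000 bytes/PB = 2,285,000,000,000,000 bytes
1 PiB = 2^50 bytes = 1,125,899,906,842,624 bytes
2,285,000,000,000,000 / 1,125,899,906,842,624 = 2.03 PiB

2.03 PiB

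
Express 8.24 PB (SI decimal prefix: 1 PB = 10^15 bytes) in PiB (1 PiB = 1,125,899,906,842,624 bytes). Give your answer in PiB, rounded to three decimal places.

7.319 PiB

8.24 PB × 1,000,000,000,000,000 bytes/PB = 8,240,000,000,000,000 bytes
1 PiB = 2^50 bytes = 1,125,899,906,842,624 bytes
8,240,000,000,000,000 / 1,125,899,906,842,624 = 7.319 PiB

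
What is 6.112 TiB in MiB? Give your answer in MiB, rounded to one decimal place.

6,408,896.5 MiB

6.112 TiB = 6.112 × 2^40 bytes = 6,720,215,068,966.912 bytes
1 MiB = 2^20 bytes = 1,048,576 bytes
6,720,215,068,966.912 / 1,048,576 = 6,408,896.5 MiB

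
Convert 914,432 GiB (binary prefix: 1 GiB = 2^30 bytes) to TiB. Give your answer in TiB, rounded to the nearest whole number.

893 TiB

914,432 GiB × 1,073,741,824 bytes/GiB = 981,863,883,603,968 bytes
1 TiB = 1,099,511,627,776 bytes
981,863,883,603,968 / 1,099,511,627,776 = 893 TiB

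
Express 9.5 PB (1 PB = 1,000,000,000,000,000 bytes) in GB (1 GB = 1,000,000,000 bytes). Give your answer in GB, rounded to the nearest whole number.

9,500,000 GB

9.5 PB × 1,000,000,000,000,000 bytes/PB = 9,500,000,000,000,000 bytes
1 GB = 10^9 bytes = 1,000,000,000 bytes
9,500,000,000,000,000 / 1,000,000,000 = 9,500,000 GB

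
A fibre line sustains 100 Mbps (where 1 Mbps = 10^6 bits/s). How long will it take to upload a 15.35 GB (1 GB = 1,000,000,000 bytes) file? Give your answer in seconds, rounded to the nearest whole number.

1,228 seconds

15.35 GB = 15,350,000,000 bytes = 122,800,000,000 bits
100 Mbps = 100,000,000 bits/s
time = 122,800,000,000 / 100,000,000 = 1,228 s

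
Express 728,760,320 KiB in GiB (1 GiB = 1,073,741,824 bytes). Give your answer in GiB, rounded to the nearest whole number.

695 GiB

728,760,320 KiB = 728,760,320 × 2^10 bytes = 746,250,567,680 bytes
1 GiB = 2^30 bytes = 1,073,741,824 bytes
746,250,567,680 / 1,073,741,824 = 695 GiB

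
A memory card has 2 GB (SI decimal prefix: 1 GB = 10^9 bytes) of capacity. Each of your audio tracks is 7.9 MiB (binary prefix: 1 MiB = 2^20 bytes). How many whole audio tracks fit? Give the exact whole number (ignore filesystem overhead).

241

Capacity: 2 GB = 2,000,000,000 bytes
Per item: 7.9 MiB = 8,283,750.4 bytes
⌊2,000,000,000 / 8,283,750.4⌋ = 241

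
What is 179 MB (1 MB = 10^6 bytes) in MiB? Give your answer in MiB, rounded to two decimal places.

170.71 MiB

179 MB × 1,000,000 bytes/MB = 179,000,000 bytes
1 MiB = 2^20 bytes = 1,048,576 bytes
179,000,000 / 1,048,576 = 170.71 MiB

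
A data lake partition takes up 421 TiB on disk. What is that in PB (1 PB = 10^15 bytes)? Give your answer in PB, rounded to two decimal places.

0.46 PB

421 TiB = 421 × 2^40 bytes = 462,894,395,293,696 bytes
1 PB = 10^15 bytes = 1,000,000,000,000,000 bytes
462,894,395,293,696 / 1,000,000,000,000,000 = 0.46 PB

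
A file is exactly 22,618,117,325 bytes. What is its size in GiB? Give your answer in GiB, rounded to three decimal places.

22,618,117,325 bytes given.
1 GiB = 2^30 bytes = 1,073,741,824 bytes
22,618,117,325 / 1,073,741,824 = 21.065 GiB

21.065 GiB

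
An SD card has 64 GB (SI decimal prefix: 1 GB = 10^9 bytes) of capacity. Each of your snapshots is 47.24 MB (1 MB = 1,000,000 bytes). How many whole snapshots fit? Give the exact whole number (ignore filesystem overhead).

Capacity: 64 GB = 64,000,000,000 bytes
Per item: 47.24 MB = 47,240,000 bytes
⌊64,000,000,000 / 47,240,000⌋ = 1,354

1,354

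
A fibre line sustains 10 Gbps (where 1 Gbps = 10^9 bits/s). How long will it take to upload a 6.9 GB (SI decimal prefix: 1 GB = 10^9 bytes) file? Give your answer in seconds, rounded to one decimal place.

6.9 GB = 6,900,000,000 bytes = 55,200,000,000 bits
10 Gbps = 10,000,000,000 bits/s
time = 55,200,000,000 / 10,000,000,000 = 5.5 s

5.5 seconds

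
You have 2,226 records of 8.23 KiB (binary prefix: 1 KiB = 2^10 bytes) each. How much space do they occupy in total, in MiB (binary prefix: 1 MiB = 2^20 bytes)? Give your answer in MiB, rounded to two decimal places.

Total = 2,226 × 8.23 KiB = 18319.98 KiB
= 18319.98 × 1,024 bytes = 18,759,659.52 bytes
1 MiB = 1,048,576 bytes
18,759,659.52 / 1,048,576 = 17.89 MiB

17.89 MiB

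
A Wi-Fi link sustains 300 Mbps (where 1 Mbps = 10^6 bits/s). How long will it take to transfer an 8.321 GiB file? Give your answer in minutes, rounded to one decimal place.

4.0 minutes

8.321 GiB = 8,934,605,717.504 bytes = 71,476,845,740.032 bits
300 Mbps = 300,000,000 bits/s
time = 71,476,845,740.032 / 300,000,000 = 238.26 s
238.26 s / 60 = 4.0 minutes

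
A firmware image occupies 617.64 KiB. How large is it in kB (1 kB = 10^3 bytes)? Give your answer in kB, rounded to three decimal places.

632.463 kB

617.64 KiB × 1,024 bytes/KiB = 632,463.36 bytes
1 kB = 10^3 bytes = 1,000 bytes
632,463.36 / 1,000 = 632.463 kB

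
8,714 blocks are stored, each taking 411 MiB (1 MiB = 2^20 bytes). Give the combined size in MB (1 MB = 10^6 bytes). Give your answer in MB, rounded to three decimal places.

Total = 8,714 × 411 MiB = 3,581,454 MiB
= 3,581,454 × 1,048,576 bytes = 3,755,426,709,504 bytes
1 MB = 1,000,000 bytes
3,755,426,709,504 / 1,000,000 = 3,755,426.710 MB

3,755,426.710 MB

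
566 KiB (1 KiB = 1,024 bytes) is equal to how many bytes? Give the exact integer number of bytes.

566 × 1,024 = 579,584 bytes

579,584 bytes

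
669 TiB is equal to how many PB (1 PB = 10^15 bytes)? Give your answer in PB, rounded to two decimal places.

669 TiB × 1,099,511,627,776 bytes/TiB = 735,573,278,982,144 bytes
1 PB = 1,000,000,000,000,000 bytes
735,573,278,982,144 / 1,000,000,000,000,000 = 0.74 PB

0.74 PB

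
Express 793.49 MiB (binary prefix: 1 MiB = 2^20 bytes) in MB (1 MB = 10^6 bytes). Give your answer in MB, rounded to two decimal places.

793.49 MiB = 793.49 × 2^20 bytes = 832,034,570.24 bytes
1 MB = 1,000,000 bytes
832,034,570.24 / 1,000,000 = 832.03 MB

832.03 MB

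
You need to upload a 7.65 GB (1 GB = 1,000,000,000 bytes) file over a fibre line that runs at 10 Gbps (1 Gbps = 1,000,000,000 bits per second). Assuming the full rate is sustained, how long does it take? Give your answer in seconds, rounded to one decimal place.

6.1 seconds

7.65 GB = 7,650,000,000 bytes = 61,200,000,000 bits
10 Gbps = 10,000,000,000 bits/s
time = 61,200,000,000 / 10,000,000,000 = 6.1 s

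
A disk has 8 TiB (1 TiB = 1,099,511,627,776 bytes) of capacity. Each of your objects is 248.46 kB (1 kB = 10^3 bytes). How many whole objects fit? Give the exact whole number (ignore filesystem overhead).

Capacity: 8 TiB = 8,796,093,022,208 bytes
Per item: 248.46 kB = 248,460 bytes
⌊8,796,093,022,208 / 248,460⌋ = 35,402,451

35,402,451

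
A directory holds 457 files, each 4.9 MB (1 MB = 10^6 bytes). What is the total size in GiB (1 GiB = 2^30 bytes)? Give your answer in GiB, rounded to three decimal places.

Total = 457 × 4.9 MB = 2239.3 MB
= 2239.3 × 1,000,000 bytes = 2,239,300,000 bytes
1 GiB = 1,073,741,824 bytes
2,239,300,000 / 1,073,741,824 = 2.086 GiB

2.086 GiB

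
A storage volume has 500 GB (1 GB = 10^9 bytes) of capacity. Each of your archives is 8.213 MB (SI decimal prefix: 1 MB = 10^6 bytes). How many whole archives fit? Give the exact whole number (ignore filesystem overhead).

Capacity: 500 GB = 500,000,000,000 bytes
Per item: 8.213 MB = 8,213,000 bytes
⌊500,000,000,000 / 8,213,000⌋ = 60,879

60,879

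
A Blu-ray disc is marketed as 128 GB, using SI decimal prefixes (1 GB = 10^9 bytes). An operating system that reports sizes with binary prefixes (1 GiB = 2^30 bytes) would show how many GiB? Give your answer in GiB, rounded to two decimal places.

119.21 GiB

128 GB = 128 × 10^9 bytes = 128,000,000,000 bytes
1 GiB = 2^30 bytes = 1,073,741,824 bytes
128,000,000,000 / 1,073,741,824 = 119.21 GiB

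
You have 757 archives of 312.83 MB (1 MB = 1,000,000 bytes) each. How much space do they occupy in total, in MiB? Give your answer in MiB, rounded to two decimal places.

225,841.82 MiB

Total = 757 × 312.83 MB = 236812.31 MB
= 236812.31 × 1,000,000 bytes = 236,812,310,000 bytes
1 MiB = 1,048,576 bytes
236,812,310,000 / 1,048,576 = 225,841.82 MiB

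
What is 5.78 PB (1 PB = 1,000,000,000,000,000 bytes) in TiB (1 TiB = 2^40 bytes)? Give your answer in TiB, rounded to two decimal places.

5,256.88 TiB

5.78 PB × 1,000,000,000,000,000 bytes/PB = 5,780,000,000,000,000 bytes
1 TiB = 1,099,511,627,776 bytes
5,780,000,000,000,000 / 1,099,511,627,776 = 5,256.88 TiB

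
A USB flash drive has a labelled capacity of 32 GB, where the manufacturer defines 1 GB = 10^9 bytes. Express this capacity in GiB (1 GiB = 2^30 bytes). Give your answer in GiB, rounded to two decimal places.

29.80 GiB

32 GB = 32 × 10^9 bytes = 32,000,000,000 bytes
1 GiB = 2^30 bytes = 1,073,741,824 bytes
32,000,000,000 / 1,073,741,824 = 29.80 GiB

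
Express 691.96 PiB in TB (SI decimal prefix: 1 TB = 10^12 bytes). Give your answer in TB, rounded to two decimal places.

779,077.70 TB

691.96 PiB × 1,125,899,906,842,624 bytes/PiB = 779,077,699,538,822,103.04 bytes
1 TB = 10^12 bytes = 1,000,000,000,000 bytes
779,077,699,538,822,103.04 / 1,000,000,000,000 = 779,077.70 TB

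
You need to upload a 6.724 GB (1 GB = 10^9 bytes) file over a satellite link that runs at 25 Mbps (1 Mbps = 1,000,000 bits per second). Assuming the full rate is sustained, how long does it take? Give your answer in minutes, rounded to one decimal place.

35.9 minutes

6.724 GB = 6,724,000,000 bytes = 53,792,000,000 bits
25 Mbps = 25,000,000 bits/s
time = 53,792,000,000 / 25,000,000 = 2,151.68 s
2,151.68 s / 60 = 35.9 minutes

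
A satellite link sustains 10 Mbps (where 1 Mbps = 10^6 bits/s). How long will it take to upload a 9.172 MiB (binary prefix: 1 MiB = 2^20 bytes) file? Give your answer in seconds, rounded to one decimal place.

9.172 MiB = 9,617,539.072 bytes = 76,940,312.576 bits
10 Mbps = 10,000,000 bits/s
time = 76,940,312.576 / 10,000,000 = 7.7 s

7.7 seconds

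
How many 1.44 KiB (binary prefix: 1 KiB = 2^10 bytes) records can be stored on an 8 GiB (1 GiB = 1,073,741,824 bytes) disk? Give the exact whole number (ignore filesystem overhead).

Capacity: 8 GiB = 8,589,934,592 bytes
Per item: 1.44 KiB = 1,474.56 bytes
⌊8,589,934,592 / 1,474.56⌋ = 5,825,422

5,825,422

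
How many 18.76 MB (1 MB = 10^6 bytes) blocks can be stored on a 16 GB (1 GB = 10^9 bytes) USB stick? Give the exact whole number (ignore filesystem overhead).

852

Capacity: 16 GB = 16,000,000,000 bytes
Per item: 18.76 MB = 18,760,000 bytes
⌊16,000,000,000 / 18,760,000⌋ = 852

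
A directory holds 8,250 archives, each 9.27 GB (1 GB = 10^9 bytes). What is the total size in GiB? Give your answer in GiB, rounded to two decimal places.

71,225.22 GiB

Total = 8,250 × 9.27 GB = 76477.5 GB
= 76477.5 × 1,000,000,000 bytes = 76,477,500,000,000 bytes
1 GiB = 1,073,741,824 bytes
76,477,500,000,000 / 1,073,741,824 = 71,225.22 GiB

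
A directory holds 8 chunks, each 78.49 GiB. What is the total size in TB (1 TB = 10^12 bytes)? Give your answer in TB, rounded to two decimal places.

0.67 TB

Total = 8 × 78.49 GiB = 627.92 GiB
= 627.92 × 1,073,741,824 bytes = 674,223,966,126.08 bytes
1 TB = 1,000,000,000,000 bytes
674,223,966,126.08 / 1,000,000,000,000 = 0.67 TB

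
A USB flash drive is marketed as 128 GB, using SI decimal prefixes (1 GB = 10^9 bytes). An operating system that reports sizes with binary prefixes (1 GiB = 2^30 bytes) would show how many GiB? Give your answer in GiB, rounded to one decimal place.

119.2 GiB

128 GB × 1,000,000,000 bytes/GB = 128,000,000,000 bytes
1 GiB = 2^30 bytes = 1,073,741,824 bytes
128,000,000,000 / 1,073,741,824 = 119.2 GiB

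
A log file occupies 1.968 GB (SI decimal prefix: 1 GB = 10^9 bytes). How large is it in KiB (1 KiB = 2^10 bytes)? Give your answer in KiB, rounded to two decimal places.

1.968 GB × 1,000,000,000 bytes/GB = 1,968,000,000 bytes
1 KiB = 2^10 bytes = 1,024 bytes
1,968,000,000 / 1,024 = 1,921,875.00 KiB

1,921,875.00 KiB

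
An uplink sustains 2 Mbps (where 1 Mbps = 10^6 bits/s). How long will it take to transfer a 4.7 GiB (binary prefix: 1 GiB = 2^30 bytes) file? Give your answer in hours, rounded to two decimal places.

5.61 hours

4.7 GiB = 5,046,586,572.8 bytes = 40,372,692,582.4 bits
2 Mbps = 2,000,000 bits/s
time = 40,372,692,582.4 / 2,000,000 = 20,186.3463 s
20,186.3463 s / 3600 = 5.61 hours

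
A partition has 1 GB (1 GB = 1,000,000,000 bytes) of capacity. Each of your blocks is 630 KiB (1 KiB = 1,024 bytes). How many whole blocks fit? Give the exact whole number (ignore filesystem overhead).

1,550

Capacity: 1 GB = 1,000,000,000 bytes
Per item: 630 KiB = 645,120 bytes
⌊1,000,000,000 / 645,120⌋ = 1,550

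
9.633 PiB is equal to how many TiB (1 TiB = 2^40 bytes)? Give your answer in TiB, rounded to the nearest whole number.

9,864 TiB

9.633 PiB = 9.633 × 2^50 bytes = 10,845,793,802,614,996.992 bytes
1 TiB = 2^40 bytes = 1,099,511,627,776 bytes
10,845,793,802,614,996.992 / 1,099,511,627,776 = 9,864 TiB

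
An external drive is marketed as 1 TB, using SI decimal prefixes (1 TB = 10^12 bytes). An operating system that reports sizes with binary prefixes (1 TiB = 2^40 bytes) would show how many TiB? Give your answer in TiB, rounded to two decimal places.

0.91 TiB

1 TB × 1,000,000,000,000 bytes/TB = 1,000,000,000,000 bytes
1 TiB = 1,099,511,627,776 bytes
1,000,000,000,000 / 1,099,511,627,776 = 0.91 TiB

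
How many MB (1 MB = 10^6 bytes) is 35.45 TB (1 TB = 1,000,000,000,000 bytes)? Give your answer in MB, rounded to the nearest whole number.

35.45 TB × 1,000,000,000,000 bytes/TB = 35,450,000,000,000 bytes
1 MB = 1,000,000 bytes
35,450,000,000,000 / 1,000,000 = 35,450,000 MB

35,450,000 MB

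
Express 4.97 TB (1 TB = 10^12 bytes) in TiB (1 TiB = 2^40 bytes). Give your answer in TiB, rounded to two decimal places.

4.97 TB × 1,000,000,000,000 bytes/TB = 4,970,000,000,000 bytes
1 TiB = 2^40 bytes = 1,099,511,627,776 bytes
4,970,000,000,000 / 1,099,511,627,776 = 4.52 TiB

4.52 TiB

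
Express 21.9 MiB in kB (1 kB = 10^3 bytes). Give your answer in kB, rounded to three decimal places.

21.9 MiB = 21.9 × 2^20 bytes = 22,963,814.4 bytes
1 kB = 1,000 bytes
22,963,814.4 / 1,000 = 22,963.814 kB

22,963.814 kB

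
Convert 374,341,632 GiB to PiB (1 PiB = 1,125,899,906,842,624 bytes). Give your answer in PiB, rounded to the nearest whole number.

357 PiB

374,341,632 GiB × 1,073,741,824 bytes/GiB = 401,946,266,742,816,768 bytes
1 PiB = 2^50 bytes = 1,125,899,906,842,624 bytes
401,946,266,742,816,768 / 1,125,899,906,842,624 = 357 PiB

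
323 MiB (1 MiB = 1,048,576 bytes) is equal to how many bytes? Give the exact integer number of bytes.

323 × 1,048,576 = 338,690,048 bytes  (1 MiB = 2^20 bytes)

338,690,048 bytes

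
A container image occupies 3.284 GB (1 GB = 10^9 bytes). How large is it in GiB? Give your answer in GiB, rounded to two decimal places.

3.284 GB × 1,000,000,000 bytes/GB = 3,284,000,000 bytes
1 GiB = 2^30 bytes = 1,073,741,824 bytes
3,284,000,000 / 1,073,741,824 = 3.06 GiB

3.06 GiB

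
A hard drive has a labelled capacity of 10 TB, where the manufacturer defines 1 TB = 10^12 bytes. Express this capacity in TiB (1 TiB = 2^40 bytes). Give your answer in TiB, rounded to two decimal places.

9.09 TiB

10 TB = 10 × 10^12 bytes = 10,000,000,000,000 bytes
1 TiB = 2^40 bytes = 1,099,511,627,776 bytes
10,000,000,000,000 / 1,099,511,627,776 = 9.09 TiB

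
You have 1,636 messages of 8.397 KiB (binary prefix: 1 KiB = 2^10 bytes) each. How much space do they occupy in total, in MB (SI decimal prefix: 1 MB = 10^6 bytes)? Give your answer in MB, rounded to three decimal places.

14.067 MB

Total = 1,636 × 8.397 KiB = 13737.492 KiB
= 13737.492 × 1,024 bytes = 14,067,191.808 bytes
1 MB = 1,000,000 bytes
14,067,191.808 / 1,000,000 = 14.067 MB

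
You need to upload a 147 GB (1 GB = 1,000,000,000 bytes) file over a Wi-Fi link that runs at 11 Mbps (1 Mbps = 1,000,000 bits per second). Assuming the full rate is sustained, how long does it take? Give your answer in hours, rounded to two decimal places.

29.70 hours

147 GB = 147,000,000,000 bytes = 1,176,000,000,000 bits
11 Mbps = 11,000,000 bits/s
time = 1,176,000,000,000 / 11,000,000 = 106,909.0909 s
106,909.0909 s / 3600 = 29.70 hours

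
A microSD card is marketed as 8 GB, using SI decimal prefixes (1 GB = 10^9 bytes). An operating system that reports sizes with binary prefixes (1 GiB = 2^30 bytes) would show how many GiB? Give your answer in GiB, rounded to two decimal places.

7.45 GiB

8 GB = 8 × 10^9 bytes = 8,000,000,000 bytes
1 GiB = 2^30 bytes = 1,073,741,824 bytes
8,000,000,000 / 1,073,741,824 = 7.45 GiB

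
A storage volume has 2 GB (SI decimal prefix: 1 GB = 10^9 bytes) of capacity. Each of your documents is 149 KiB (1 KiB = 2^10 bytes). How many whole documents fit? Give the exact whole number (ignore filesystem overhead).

13,108

Capacity: 2 GB = 2,000,000,000 bytes
Per item: 149 KiB = 152,576 bytes
⌊2,000,000,000 / 152,576⌋ = 13,108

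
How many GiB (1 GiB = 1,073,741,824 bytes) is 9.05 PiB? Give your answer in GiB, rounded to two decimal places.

9.05 PiB = 9.05 × 2^50 bytes = 10,189,394,156,925,747.2 bytes
1 GiB = 1,073,741,824 bytes
10,189,394,156,925,747.2 / 1,073,741,824 = 9,489,612.80 GiB

9,489,612.80 GiB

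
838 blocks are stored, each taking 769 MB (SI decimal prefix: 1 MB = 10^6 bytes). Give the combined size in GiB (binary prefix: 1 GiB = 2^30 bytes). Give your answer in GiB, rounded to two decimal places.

Total = 838 × 769 MB = 644,422 MB
= 644,422 × 1,000,000 bytes = 644,422,000,000 bytes
1 GiB = 1,073,741,824 bytes
644,422,000,000 / 1,073,741,824 = 600.16 GiB

600.16 GiB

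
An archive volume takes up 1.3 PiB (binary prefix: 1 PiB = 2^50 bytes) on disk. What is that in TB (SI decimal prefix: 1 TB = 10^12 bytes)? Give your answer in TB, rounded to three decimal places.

1,463.670 TB

1.3 PiB × 1,125,899,906,842,624 bytes/PiB = 1,463,669,878,895,411.2 bytes
1 TB = 1,000,000,000,000 bytes
1,463,669,878,895,411.2 / 1,000,000,000,000 = 1,463.670 TB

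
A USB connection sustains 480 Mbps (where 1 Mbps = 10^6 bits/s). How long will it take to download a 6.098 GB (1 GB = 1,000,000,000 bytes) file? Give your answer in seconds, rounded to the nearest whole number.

6.098 GB = 6,098,000,000 bytes = 48,784,000,000 bits
480 Mbps = 480,000,000 bits/s
time = 48,784,000,000 / 480,000,000 = 102 s

102 seconds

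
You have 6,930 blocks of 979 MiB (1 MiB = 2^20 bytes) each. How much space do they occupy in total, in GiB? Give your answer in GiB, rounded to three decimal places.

Total = 6,930 × 979 MiB = 6,784,470 MiB
= 6,784,470 × 1,048,576 bytes = 7,114,032,414,720 bytes
1 GiB = 1,073,741,824 bytes
7,114,032,414,720 / 1,073,741,824 = 6,625.459 GiB

6,625.459 GiB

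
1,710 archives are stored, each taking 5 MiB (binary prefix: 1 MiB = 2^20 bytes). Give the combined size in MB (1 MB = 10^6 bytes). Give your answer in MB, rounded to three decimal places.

Total = 1,710 × 5 MiB = 8550 MiB
= 8550 × 1,048,576 bytes = 8,965,324,800 bytes
1 MB = 1,000,000 bytes
8,965,324,800 / 1,000,000 = 8,965.325 MB

8,965.325 MB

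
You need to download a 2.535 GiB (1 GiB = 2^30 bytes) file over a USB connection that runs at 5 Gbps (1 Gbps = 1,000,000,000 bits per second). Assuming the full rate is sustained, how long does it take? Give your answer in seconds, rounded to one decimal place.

4.4 seconds

2.535 GiB = 2,721,935,523.84 bytes = 21,775,484,190.72 bits
5 Gbps = 5,000,000,000 bits/s
time = 21,775,484,190.72 / 5,000,000,000 = 4.4 s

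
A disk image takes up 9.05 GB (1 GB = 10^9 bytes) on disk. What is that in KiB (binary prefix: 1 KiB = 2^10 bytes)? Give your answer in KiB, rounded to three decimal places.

8,837,890.625 KiB

9.05 GB × 1,000,000,000 bytes/GB = 9,050,000,000 bytes
1 KiB = 1,024 bytes
9,050,000,000 / 1,024 = 8,837,890.625 KiB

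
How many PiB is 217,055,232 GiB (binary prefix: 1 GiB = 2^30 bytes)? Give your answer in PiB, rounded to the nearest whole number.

217,055,232 GiB = 217,055,232 × 2^30 bytes = 233,061,280,716,423,168 bytes
1 PiB = 2^50 bytes = 1,125,899,906,842,624 bytes
233,061,280,716,423,168 / 1,125,899,906,842,624 = 207 PiB

207 PiB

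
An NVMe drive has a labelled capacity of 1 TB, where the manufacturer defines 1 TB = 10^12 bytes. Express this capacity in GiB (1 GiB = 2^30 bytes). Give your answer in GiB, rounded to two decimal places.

931.32 GiB

1 TB = 1 × 10^12 bytes = 1,000,000,000,000 bytes
1 GiB = 2^30 bytes = 1,073,741,824 bytes
1,000,000,000,000 / 1,073,741,824 = 931.32 GiB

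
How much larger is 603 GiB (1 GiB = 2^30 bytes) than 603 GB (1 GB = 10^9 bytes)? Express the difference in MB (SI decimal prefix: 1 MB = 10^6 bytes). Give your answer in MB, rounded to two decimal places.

603 GiB = 603 × 1,073,741,824 = 647,466,319,872 bytes
603 GB = 603 × 1,000,000,000 = 603,000,000,000 bytes
difference = 44,466,319,872 bytes
44,466,319,872 / 1,000,000 = 44,466.32 MB

44,466.32 MB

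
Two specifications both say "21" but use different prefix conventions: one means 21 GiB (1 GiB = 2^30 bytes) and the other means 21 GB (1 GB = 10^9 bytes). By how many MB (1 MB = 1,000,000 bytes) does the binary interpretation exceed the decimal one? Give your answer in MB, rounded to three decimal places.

1,548.578 MB

21 GiB = 21 × 1,073,741,824 = 22,548,578,304 bytes
21 GB = 21 × 1,000,000,000 = 21,000,000,000 bytes
difference = 1,548,578,304 bytes
1,548,578,304 / 1,000,000 = 1,548.578 MB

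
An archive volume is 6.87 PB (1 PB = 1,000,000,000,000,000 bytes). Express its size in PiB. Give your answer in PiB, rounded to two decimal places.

6.87 PB = 6.87 × 10^15 bytes = 6,870,000,000,000,000 bytes
1 PiB = 2^50 bytes = 1,125,899,906,842,624 bytes
6,870,000,000,000,000 / 1,125,899,906,842,624 = 6.10 PiB

6.10 PiB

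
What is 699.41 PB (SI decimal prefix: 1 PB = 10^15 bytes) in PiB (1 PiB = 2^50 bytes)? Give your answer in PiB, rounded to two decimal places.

699.41 PB = 699.41 × 10^15 bytes = 699,410,000,000,000,000 bytes
1 PiB = 2^50 bytes = 1,125,899,906,842,624 bytes
699,410,000,000,000,000 / 1,125,899,906,842,624 = 621.20 PiB

621.20 PiB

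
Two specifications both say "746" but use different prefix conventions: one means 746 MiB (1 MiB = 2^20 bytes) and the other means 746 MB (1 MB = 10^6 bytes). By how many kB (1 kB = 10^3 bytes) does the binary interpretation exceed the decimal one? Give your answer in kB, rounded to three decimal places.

36,237.696 kB

746 MiB = 746 × 1,048,576 = 782,237,696 bytes
746 MB = 746 × 1,000,000 = 746,000,000 bytes
difference = 36,237,696 bytes
36,237,696 / 1,000 = 36,237.696 kB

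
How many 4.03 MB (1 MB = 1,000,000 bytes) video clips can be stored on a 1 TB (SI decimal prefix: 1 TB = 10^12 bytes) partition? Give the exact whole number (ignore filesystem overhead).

Capacity: 1 TB = 1,000,000,000,000 bytes
Per item: 4.03 MB = 4,030,000 bytes
⌊1,000,000,000,000 / 4,030,000⌋ = 248,138

248,138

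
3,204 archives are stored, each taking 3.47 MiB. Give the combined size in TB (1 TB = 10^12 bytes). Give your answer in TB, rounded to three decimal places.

Total = 3,204 × 3.47 MiB = 11117.88 MiB
= 11117.88 × 1,048,576 bytes = 11,657,942,138.88 bytes
1 TB = 1,000,000,000,000 bytes
11,657,942,138.88 / 1,000,000,000,000 = 0.012 TB

0.012 TB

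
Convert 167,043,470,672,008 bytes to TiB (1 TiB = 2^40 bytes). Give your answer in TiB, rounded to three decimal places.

151.925 TiB

167,043,470,672,008 bytes given.
1 TiB = 2^40 bytes = 1,099,511,627,776 bytes
167,043,470,672,008 / 1,099,511,627,776 = 151.925 TiB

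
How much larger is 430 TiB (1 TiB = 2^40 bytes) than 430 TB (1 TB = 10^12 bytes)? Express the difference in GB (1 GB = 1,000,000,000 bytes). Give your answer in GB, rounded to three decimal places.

430 TiB = 430 × 1,099,511,627,776 = 472,789,999,943,680 bytes
430 TB = 430 × 1,000,000,000,000 = 430,000,000,000,000 bytes
difference = 42,789,999,943,680 bytes
42,789,999,943,680 / 1,000,000,000 = 42,790.000 GB

42,790.000 GB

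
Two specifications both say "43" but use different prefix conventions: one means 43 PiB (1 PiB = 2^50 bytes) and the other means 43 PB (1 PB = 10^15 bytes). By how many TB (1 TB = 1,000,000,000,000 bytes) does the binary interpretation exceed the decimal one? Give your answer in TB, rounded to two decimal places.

43 PiB = 43 × 1,125,899,906,842,624 = 48,413,695,994,232,832 bytes
43 PB = 43 × 1,000,000,000,000,000 = 43,000,000,000,000,000 bytes
difference = 5,413,695,994,232,832 bytes
5,413,695,994,232,832 / 1,000,000,000,000 = 5,413.70 TB

5,413.70 TB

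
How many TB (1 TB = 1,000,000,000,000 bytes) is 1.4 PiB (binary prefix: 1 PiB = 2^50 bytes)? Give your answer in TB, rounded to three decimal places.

1.4 PiB = 1.4 × 2^50 bytes = 1,576,259,869,579,673.6 bytes
1 TB = 1,000,000,000,000 bytes
1,576,259,869,579,673.6 / 1,000,000,000,000 = 1,576.260 TB

1,576.260 TB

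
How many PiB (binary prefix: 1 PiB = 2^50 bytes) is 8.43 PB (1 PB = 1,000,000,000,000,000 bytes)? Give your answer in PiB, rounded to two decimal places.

7.49 PiB

8.43 PB = 8.43 × 10^15 bytes = 8,430,000,000,000,000 bytes
1 PiB = 1,125,899,906,842,624 bytes
8,430,000,000,000,000 / 1,125,899,906,842,624 = 7.49 PiB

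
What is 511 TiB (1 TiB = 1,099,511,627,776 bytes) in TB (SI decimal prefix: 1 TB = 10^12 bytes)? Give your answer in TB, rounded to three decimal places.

511 TiB × 1,099,511,627,776 bytes/TiB = 561,850,441,793,536 bytes
1 TB = 1,000,000,000,000 bytes
561,850,441,793,536 / 1,000,000,000,000 = 561.850 TB

561.850 TB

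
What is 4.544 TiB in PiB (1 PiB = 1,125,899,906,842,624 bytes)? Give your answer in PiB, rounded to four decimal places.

4.544 TiB = 4.544 × 2^40 bytes = 4,996,180,836,614.144 bytes
1 PiB = 2^50 bytes = 1,125,899,906,842,624 bytes
4,996,180,836,614.144 / 1,125,899,906,842,624 = 0.0044 PiB

0.0044 PiB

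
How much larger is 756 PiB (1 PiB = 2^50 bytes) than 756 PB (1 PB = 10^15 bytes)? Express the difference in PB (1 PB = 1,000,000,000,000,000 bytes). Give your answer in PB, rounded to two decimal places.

95.18 PB

756 PiB = 756 × 1,125,899,906,842,624 = 851,180,329,573,023,744 bytes
756 PB = 756 × 1,000,000,000,000,000 = 756,000,000,000,000,000 bytes
difference = 95,180,329,573,023,744 bytes
95,180,329,573,023,744 / 1,000,000,000,000,000 = 95.18 PB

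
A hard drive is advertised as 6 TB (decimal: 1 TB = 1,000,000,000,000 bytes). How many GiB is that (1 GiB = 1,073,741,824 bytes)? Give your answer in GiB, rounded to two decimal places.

5,587.94 GiB

6 TB × 1,000,000,000,000 bytes/TB = 6,000,000,000,000 bytes
1 GiB = 2^30 bytes = 1,073,741,824 bytes
6,000,000,000,000 / 1,073,741,824 = 5,587.94 GiB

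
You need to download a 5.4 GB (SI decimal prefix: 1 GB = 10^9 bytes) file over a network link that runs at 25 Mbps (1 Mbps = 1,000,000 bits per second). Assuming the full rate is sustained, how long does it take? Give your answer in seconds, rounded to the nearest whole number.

5.4 GB = 5,400,000,000 bytes = 43,200,000,000 bits
25 Mbps = 25,000,000 bits/s
time = 43,200,000,000 / 25,000,000 = 1,728 s

1,728 seconds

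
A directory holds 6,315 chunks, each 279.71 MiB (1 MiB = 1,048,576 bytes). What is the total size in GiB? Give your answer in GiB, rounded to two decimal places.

1,724.97 GiB

Total = 6,315 × 279.71 MiB = 1766368.65 MiB
= 1766368.65 × 1,048,576 bytes = 1,852,171,773,542.4 bytes
1 GiB = 1,073,741,824 bytes
1,852,171,773,542.4 / 1,073,741,824 = 1,724.97 GiB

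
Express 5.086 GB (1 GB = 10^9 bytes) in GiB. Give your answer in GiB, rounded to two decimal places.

5.086 GB × 1,000,000,000 bytes/GB = 5,086,000,000 bytes
1 GiB = 2^30 bytes = 1,073,741,824 bytes
5,086,000,000 / 1,073,741,824 = 4.74 GiB

4.74 GiB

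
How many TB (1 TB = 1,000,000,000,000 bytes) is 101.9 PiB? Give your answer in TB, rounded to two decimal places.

114,729.20 TB

101.9 PiB × 1,125,899,906,842,624 bytes/PiB = 114,729,200,507,263,385.6 bytes
1 TB = 10^12 bytes = 1,000,000,000,000 bytes
114,729,200,507,263,385.6 / 1,000,000,000,000 = 114,729.20 TB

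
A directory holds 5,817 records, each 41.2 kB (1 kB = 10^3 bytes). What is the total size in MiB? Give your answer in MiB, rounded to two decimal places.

228.56 MiB

Total = 5,817 × 41.2 kB = 239660.4 kB
= 239660.4 × 1,000 bytes = 239,660,400 bytes
1 MiB = 1,048,576 bytes
239,660,400 / 1,048,576 = 228.56 MiB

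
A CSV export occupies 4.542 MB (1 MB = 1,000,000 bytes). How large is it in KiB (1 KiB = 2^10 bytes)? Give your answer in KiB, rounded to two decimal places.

4.542 MB = 4.542 × 10^6 bytes = 4,542,000 bytes
1 KiB = 1,024 bytes
4,542,000 / 1,024 = 4,435.55 KiB

4,435.55 KiB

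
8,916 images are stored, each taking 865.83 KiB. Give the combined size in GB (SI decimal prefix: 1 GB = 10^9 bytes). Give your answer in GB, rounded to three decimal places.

7.905 GB

Total = 8,916 × 865.83 KiB = 7719740.28 KiB
= 7719740.28 × 1,024 bytes = 7,905,014,046.72 bytes
1 GB = 1,000,000,000 bytes
7,905,014,046.72 / 1,000,000,000 = 7.905 GB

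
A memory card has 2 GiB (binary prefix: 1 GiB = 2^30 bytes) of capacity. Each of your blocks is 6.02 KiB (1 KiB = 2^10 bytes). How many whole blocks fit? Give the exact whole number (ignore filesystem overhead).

348,364

Capacity: 2 GiB = 2,147,483,648 bytes
Per item: 6.02 KiB = 6,164.48 bytes
⌊2,147,483,648 / 6,164.48⌋ = 348,364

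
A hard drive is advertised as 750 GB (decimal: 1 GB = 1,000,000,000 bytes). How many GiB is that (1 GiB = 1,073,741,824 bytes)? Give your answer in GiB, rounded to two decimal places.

750 GB × 1,000,000,000 bytes/GB = 750,000,000,000 bytes
1 GiB = 2^30 bytes = 1,073,741,824 bytes
750,000,000,000 / 1,073,741,824 = 698.49 GiB

698.49 GiB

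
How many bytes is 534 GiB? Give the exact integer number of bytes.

534 × 1,073,741,824 = 573,378,134,016 bytes  (1 GiB = 2^30 bytes)

573,378,134,016 bytes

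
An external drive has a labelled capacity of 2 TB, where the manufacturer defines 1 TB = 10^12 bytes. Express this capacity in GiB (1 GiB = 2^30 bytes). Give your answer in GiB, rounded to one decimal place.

1,862.6 GiB

2 TB = 2 × 10^12 bytes = 2,000,000,000,000 bytes
1 GiB = 1,073,741,824 bytes
2,000,000,000,000 / 1,073,741,824 = 1,862.6 GiB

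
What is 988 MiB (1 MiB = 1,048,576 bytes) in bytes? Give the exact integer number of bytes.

1,035,993,088 bytes

988 × 1,048,576 = 1,035,993,088 bytes  (1 MiB = 2^20 bytes)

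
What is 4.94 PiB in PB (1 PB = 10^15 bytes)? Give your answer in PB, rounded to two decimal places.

4.94 PiB × 1,125,899,906,842,624 bytes/PiB = 5,561,945,539,802,562.56 bytes
1 PB = 10^15 bytes = 1,000,000,000,000,000 bytes
5,561,945,539,802,562.56 / 1,000,000,000,000,000 = 5.56 PB

5.56 PB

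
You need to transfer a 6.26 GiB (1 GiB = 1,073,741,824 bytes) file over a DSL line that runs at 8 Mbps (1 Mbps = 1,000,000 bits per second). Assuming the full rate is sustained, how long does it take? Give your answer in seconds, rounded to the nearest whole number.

6.26 GiB = 6,721,623,818.24 bytes = 53,772,990,545.92 bits
8 Mbps = 8,000,000 bits/s
time = 53,772,990,545.92 / 8,000,000 = 6,722 s

6,722 seconds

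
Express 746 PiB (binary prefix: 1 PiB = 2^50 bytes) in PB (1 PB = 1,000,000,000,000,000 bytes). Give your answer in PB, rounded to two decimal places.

746 PiB × 1,125,899,906,842,624 bytes/PiB = 839,921,330,504,597,504 bytes
1 PB = 10^15 bytes = 1,000,000,000,000,000 bytes
839,921,330,504,597,504 / 1,000,000,000,000,000 = 839.92 PB

839.92 PB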